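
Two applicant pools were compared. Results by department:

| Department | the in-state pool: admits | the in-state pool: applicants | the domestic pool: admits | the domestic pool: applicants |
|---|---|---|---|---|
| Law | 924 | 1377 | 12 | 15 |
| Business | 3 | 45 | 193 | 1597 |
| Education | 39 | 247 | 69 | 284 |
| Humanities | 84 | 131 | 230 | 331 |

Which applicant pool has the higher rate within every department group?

the domestic pool

Law: the in-state pool 924/1377 = 67.1%, the domestic pool 12/15 = 80.0% → the domestic pool
Business: the in-state pool 3/45 = 6.7%, the domestic pool 193/1597 = 12.1% → the domestic pool
Education: the in-state pool 39/247 = 15.8%, the domestic pool 69/284 = 24.3% → the domestic pool
Humanities: the in-state pool 84/131 = 64.1%, the domestic pool 230/331 = 69.5% → the domestic pool
The domestic pool has the higher rate in all 4 groups.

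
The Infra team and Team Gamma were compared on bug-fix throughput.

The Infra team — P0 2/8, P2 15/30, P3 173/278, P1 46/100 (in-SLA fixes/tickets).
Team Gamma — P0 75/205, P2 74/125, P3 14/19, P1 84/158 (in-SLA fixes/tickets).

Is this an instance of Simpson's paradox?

P0: the Infra team 2/8 = 25.0%, Team Gamma 75/205 = 36.6% → Team Gamma
P2: the Infra team 15/30 = 50.0%, Team Gamma 74/125 = 59.2% → Team Gamma
P3: the Infra team 173/278 = 62.2%, Team Gamma 14/19 = 73.7% → Team Gamma
P1: the Infra team 46/100 = 46.0%, Team Gamma 84/158 = 53.2% → Team Gamma
Overall: the Infra team 236/416 = 56.7%, Team Gamma 247/507 = 48.7% → the Infra team
Team Gamma wins each ticket group but the Infra team wins overall — the comparison reverses. Team Gamma's tickets skew toward P0, which has a lower base rate.

Yes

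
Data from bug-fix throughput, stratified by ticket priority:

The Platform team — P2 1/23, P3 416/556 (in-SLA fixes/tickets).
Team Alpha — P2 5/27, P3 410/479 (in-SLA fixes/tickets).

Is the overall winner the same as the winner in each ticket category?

Yes

P2: the Platform team 1/23 = 4.3%, Team Alpha 5/27 = 18.5% → Team Alpha
P3: the Platform team 416/556 = 74.8%, Team Alpha 410/479 = 85.6% → Team Alpha
Overall: the Platform team 417/579 = 72.0%, Team Alpha 415/506 = 82.0% → Team Alpha
Team Alpha wins overall and in every ticket group — no reversal.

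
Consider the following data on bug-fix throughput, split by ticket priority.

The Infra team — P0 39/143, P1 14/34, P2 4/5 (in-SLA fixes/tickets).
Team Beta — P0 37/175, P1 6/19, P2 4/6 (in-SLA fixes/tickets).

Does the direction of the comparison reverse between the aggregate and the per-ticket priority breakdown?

P0: the Infra team 39/143 = 27.3%, Team Beta 37/175 = 21.1% → the Infra team
P1: the Infra team 14/34 = 41.2%, Team Beta 6/19 = 31.6% → the Infra team
P2: the Infra team 4/5 = 80.0%, Team Beta 4/6 = 66.7% → the Infra team
Overall: the Infra team 57/182 = 31.3%, Team Beta 47/200 = 23.5% → the Infra team
The Infra team wins overall and in every ticket group — no reversal.

No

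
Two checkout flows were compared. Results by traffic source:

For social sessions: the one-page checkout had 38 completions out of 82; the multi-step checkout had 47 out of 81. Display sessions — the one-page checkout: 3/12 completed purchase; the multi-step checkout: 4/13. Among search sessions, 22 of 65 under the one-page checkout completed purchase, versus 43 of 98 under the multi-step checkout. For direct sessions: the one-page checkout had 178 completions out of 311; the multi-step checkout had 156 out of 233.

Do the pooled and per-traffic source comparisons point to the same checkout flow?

Yes

Social: the one-page checkout 38/82 = 46.3%, the multi-step checkout 47/81 = 58.0% → the multi-step checkout
Display: the one-page checkout 3/12 = 25.0%, the multi-step checkout 4/13 = 30.8% → the multi-step checkout
Search: the one-page checkout 22/65 = 33.8%, the multi-step checkout 43/98 = 43.9% → the multi-step checkout
Direct: the one-page checkout 178/311 = 57.2%, the multi-step checkout 156/233 = 67.0% → the multi-step checkout
Overall: the one-page checkout 241/470 = 51.3%, the multi-step checkout 250/425 = 58.8% → the multi-step checkout
The multi-step checkout wins overall and in every traffic group — no reversal.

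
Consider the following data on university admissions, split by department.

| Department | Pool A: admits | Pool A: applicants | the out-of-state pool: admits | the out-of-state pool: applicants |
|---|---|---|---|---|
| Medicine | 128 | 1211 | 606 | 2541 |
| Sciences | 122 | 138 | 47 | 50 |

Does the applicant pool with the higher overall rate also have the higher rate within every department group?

Yes

Medicine: Pool A 128/1211 = 10.6%, the out-of-state pool 606/2541 = 23.8% → the out-of-state pool
Sciences: Pool A 122/138 = 88.4%, the out-of-state pool 47/50 = 94.0% → the out-of-state pool
Overall: Pool A 250/1349 = 18.5%, the out-of-state pool 653/2591 = 25.2% → the out-of-state pool
The out-of-state pool wins overall and in every department group — no reversal.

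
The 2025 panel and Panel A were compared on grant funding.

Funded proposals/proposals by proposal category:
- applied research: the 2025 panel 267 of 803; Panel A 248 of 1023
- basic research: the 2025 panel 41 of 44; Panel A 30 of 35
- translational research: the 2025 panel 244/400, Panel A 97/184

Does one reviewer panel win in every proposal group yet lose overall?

Applied research: the 2025 panel 267/803 = 33.3%, Panel A 248/1023 = 24.2% → the 2025 panel
Basic research: the 2025 panel 41/44 = 93.2%, Panel A 30/35 = 85.7% → the 2025 panel
Translational research: the 2025 panel 244/400 = 61.0%, Panel A 97/184 = 52.7% → the 2025 panel
Overall: the 2025 panel 552/1247 = 44.3%, Panel A 375/1242 = 30.2% → the 2025 panel
The 2025 panel wins overall and in every proposal group — no reversal.

No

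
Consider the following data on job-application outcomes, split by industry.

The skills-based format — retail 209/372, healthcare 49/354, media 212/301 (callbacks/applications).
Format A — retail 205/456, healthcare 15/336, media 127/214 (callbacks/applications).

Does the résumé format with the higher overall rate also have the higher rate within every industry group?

Yes

Retail: the skills-based format 209/372 = 56.2%, Format A 205/456 = 45.0% → the skills-based format
Healthcare: the skills-based format 49/354 = 13.8%, Format A 15/336 = 4.5% → the skills-based format
Media: the skills-based format 212/301 = 70.4%, Format A 127/214 = 59.3% → the skills-based format
Overall: the skills-based format 470/1027 = 45.8%, Format A 347/1006 = 34.5% → the skills-based format
The skills-based format wins overall and in every industry group — no reversal.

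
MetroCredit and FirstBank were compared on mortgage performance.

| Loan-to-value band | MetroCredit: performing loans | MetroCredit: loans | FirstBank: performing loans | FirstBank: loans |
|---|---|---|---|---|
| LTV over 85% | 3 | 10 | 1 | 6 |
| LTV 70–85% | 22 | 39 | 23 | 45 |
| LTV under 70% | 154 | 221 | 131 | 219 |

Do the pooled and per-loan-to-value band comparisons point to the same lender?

LTV over 85%: MetroCredit 3/10 = 30.0%, FirstBank 1/6 = 16.7% → MetroCredit
LTV 70–85%: MetroCredit 22/39 = 56.4%, FirstBank 23/45 = 51.1% → MetroCredit
LTV under 70%: MetroCredit 154/221 = 69.7%, FirstBank 131/219 = 59.8% → MetroCredit
Overall: MetroCredit 179/270 = 66.3%, FirstBank 155/270 = 57.4% → MetroCredit
MetroCredit wins overall and in every loan-to-value group — no reversal.

Yes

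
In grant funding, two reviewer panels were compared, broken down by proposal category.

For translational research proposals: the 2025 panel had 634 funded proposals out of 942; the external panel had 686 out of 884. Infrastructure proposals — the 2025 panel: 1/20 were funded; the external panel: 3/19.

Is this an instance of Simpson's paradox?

No

Translational research: the 2025 panel 634/942 = 67.3%, the external panel 686/884 = 77.6% → the external panel
Infrastructure: the 2025 panel 1/20 = 5.0%, the external panel 3/19 = 15.8% → the external panel
Overall: the 2025 panel 635/962 = 66.0%, the external panel 689/903 = 76.3% → the external panel
The external panel wins overall and in every proposal group — no reversal.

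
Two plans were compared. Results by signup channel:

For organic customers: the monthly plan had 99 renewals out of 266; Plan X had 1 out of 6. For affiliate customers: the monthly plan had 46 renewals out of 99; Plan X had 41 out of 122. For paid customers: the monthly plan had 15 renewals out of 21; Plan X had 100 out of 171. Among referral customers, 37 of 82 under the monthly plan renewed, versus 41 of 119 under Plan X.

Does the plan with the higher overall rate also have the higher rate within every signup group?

Organic: the monthly plan 99/266 = 37.2%, Plan X 1/6 = 16.7% → the monthly plan
Affiliate: the monthly plan 46/99 = 46.5%, Plan X 41/122 = 33.6% → the monthly plan
Paid: the monthly plan 15/21 = 71.4%, Plan X 100/171 = 58.5% → the monthly plan
Referral: the monthly plan 37/82 = 45.1%, Plan X 41/119 = 34.5% → the monthly plan
Overall: the monthly plan 197/468 = 42.1%, Plan X 183/418 = 43.8% → Plan X
The monthly plan wins each signup group but Plan X wins overall — the comparison reverses. The monthly plan's customers skew toward organic, which has a lower base rate.

No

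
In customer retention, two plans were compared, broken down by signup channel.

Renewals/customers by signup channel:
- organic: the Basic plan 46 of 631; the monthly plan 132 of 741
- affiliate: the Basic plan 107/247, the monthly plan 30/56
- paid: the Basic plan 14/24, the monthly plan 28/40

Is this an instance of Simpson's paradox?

No

Organic: the Basic plan 46/631 = 7.3%, the monthly plan 132/741 = 17.8% → the monthly plan
Affiliate: the Basic plan 107/247 = 43.3%, the monthly plan 30/56 = 53.6% → the monthly plan
Paid: the Basic plan 14/24 = 58.3%, the monthly plan 28/40 = 70.0% → the monthly plan
Overall: the Basic plan 167/902 = 18.5%, the monthly plan 190/837 = 22.7% → the monthly plan
The monthly plan wins overall and in every signup group — no reversal.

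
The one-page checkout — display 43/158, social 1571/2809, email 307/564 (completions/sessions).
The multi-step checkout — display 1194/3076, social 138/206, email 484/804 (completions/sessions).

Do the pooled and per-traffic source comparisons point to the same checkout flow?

No

Display: the one-page checkout 43/158 = 27.2%, the multi-step checkout 1194/3076 = 38.8% → the multi-step checkout
Social: the one-page checkout 1571/2809 = 55.9%, the multi-step checkout 138/206 = 67.0% → the multi-step checkout
Email: the one-page checkout 307/564 = 54.4%, the multi-step checkout 484/804 = 60.2% → the multi-step checkout
Overall: the one-page checkout 1921/3531 = 54.4%, the multi-step checkout 1816/4086 = 44.4% → the one-page checkout
The multi-step checkout wins each traffic group but the one-page checkout wins overall — the comparison reverses. The multi-step checkout's sessions skew toward display, which has a lower base rate.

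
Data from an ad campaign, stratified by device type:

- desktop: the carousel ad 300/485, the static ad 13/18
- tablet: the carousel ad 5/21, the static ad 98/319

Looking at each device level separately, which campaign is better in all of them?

Desktop: the carousel ad 300/485 = 61.9%, the static ad 13/18 = 72.2% → the static ad
Tablet: the carousel ad 5/21 = 23.8%, the static ad 98/319 = 30.7% → the static ad
The static ad has the higher rate in both groups.

the static ad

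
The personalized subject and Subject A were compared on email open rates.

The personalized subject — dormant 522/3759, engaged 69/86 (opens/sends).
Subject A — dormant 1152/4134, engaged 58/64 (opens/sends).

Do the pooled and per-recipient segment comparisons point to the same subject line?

Dormant: the personalized subject 522/3759 = 13.9%, Subject A 1152/4134 = 27.9% → Subject A
Engaged: the personalized subject 69/86 = 80.2%, Subject A 58/64 = 90.6% → Subject A
Overall: the personalized subject 591/3845 = 15.4%, Subject A 1210/4198 = 28.8% → Subject A
Subject A wins overall and in every recipient group — no reversal.

Yes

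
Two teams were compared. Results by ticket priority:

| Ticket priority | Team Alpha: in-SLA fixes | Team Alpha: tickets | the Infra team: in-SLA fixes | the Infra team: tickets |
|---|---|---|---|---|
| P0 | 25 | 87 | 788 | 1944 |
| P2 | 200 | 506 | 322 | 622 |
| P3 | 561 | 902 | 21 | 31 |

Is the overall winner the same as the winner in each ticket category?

No

P0: Team Alpha 25/87 = 28.7%, the Infra team 788/1944 = 40.5% → the Infra team
P2: Team Alpha 200/506 = 39.5%, the Infra team 322/622 = 51.8% → the Infra team
P3: Team Alpha 561/902 = 62.2%, the Infra team 21/31 = 67.7% → the Infra team
Overall: Team Alpha 786/1495 = 52.6%, the Infra team 1131/2597 = 43.6% → Team Alpha
The Infra team wins each ticket group but Team Alpha wins overall — the comparison reverses. The Infra team's tickets skew toward P0, which has a lower base rate.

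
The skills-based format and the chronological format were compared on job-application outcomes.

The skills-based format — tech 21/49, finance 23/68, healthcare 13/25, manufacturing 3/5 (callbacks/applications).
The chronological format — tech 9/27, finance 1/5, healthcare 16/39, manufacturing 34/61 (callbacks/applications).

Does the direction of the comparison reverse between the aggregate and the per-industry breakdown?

Yes

Tech: the skills-based format 21/49 = 42.9%, the chronological format 9/27 = 33.3% → the skills-based format
Finance: the skills-based format 23/68 = 33.8%, the chronological format 1/5 = 20.0% → the skills-based format
Healthcare: the skills-based format 13/25 = 52.0%, the chronological format 16/39 = 41.0% → the skills-based format
Manufacturing: the skills-based format 3/5 = 60.0%, the chronological format 34/61 = 55.7% → the skills-based format
Overall: the skills-based format 60/147 = 40.8%, the chronological format 60/132 = 45.5% → the chronological format
The skills-based format wins each industry group but the chronological format wins overall — the comparison reverses. The skills-based format's applications skew toward finance, which has a lower base rate.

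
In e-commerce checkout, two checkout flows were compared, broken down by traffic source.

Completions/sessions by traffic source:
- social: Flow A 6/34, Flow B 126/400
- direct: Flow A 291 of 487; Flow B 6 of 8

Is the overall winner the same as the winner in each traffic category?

No

Social: Flow A 6/34 = 17.6%, Flow B 126/400 = 31.5% → Flow B
Direct: Flow A 291/487 = 59.8%, Flow B 6/8 = 75.0% → Flow B
Overall: Flow A 297/521 = 57.0%, Flow B 132/408 = 32.4% → Flow A
Flow B wins each traffic group but Flow A wins overall — the comparison reverses. Flow B's sessions skew toward social, which has a lower base rate.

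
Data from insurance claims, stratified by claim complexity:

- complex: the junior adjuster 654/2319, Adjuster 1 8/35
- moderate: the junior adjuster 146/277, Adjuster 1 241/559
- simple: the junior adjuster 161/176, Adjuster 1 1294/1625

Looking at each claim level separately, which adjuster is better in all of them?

Complex: the junior adjuster 654/2319 = 28.2%, Adjuster 1 8/35 = 22.9% → the junior adjuster
Moderate: the junior adjuster 146/277 = 52.7%, Adjuster 1 241/559 = 43.1% → the junior adjuster
Simple: the junior adjuster 161/176 = 91.5%, Adjuster 1 1294/1625 = 79.6% → the junior adjuster
The junior adjuster has the higher rate in all 3 groups.

the junior adjuster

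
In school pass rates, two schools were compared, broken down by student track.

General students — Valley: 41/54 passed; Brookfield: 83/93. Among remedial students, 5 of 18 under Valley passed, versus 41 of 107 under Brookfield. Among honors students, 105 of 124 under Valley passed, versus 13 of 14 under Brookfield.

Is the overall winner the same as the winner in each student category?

General: Valley 41/54 = 75.9%, Brookfield 83/93 = 89.2% → Brookfield
Remedial: Valley 5/18 = 27.8%, Brookfield 41/107 = 38.3% → Brookfield
Honors: Valley 105/124 = 84.7%, Brookfield 13/14 = 92.9% → Brookfield
Overall: Valley 151/196 = 77.0%, Brookfield 137/214 = 64.0% → Valley
Brookfield wins each student group but Valley wins overall — the comparison reverses. Brookfield's students skew toward remedial, which has a lower base rate.

No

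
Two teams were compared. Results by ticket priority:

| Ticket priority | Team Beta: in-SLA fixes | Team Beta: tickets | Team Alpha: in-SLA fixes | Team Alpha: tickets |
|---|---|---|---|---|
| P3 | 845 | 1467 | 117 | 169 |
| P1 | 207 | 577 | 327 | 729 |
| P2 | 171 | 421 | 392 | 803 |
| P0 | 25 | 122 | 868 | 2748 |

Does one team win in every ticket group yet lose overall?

Yes

P3: Team Beta 845/1467 = 57.6%, Team Alpha 117/169 = 69.2% → Team Alpha
P1: Team Beta 207/577 = 35.9%, Team Alpha 327/729 = 44.9% → Team Alpha
P2: Team Beta 171/421 = 40.6%, Team Alpha 392/803 = 48.8% → Team Alpha
P0: Team Beta 25/122 = 20.5%, Team Alpha 868/2748 = 31.6% → Team Alpha
Overall: Team Beta 1248/2587 = 48.2%, Team Alpha 1704/4449 = 38.3% → Team Beta
Team Alpha wins each ticket group but Team Beta wins overall — the comparison reverses. Team Alpha's tickets skew toward P0, which has a lower base rate.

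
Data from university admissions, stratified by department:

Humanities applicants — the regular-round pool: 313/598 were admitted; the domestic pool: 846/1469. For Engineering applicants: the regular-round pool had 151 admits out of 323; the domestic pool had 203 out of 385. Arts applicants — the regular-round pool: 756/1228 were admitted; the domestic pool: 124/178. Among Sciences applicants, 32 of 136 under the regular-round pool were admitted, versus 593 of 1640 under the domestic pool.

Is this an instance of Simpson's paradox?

Yes

Humanities: the regular-round pool 313/598 = 52.3%, the domestic pool 846/1469 = 57.6% → the domestic pool
Engineering: the regular-round pool 151/323 = 46.7%, the domestic pool 203/385 = 52.7% → the domestic pool
Arts: the regular-round pool 756/1228 = 61.6%, the domestic pool 124/178 = 69.7% → the domestic pool
Sciences: the regular-round pool 32/136 = 23.5%, the domestic pool 593/1640 = 36.2% → the domestic pool
Overall: the regular-round pool 1252/2285 = 54.8%, the domestic pool 1766/3672 = 48.1% → the regular-round pool
The domestic pool wins each department group but the regular-round pool wins overall — the comparison reverses. The domestic pool's applicants skew toward Sciences, which has a lower base rate.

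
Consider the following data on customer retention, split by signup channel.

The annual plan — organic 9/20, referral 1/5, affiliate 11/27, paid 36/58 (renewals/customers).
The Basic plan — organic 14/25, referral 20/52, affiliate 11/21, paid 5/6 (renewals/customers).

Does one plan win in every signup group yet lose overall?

Yes

Organic: the annual plan 9/20 = 45.0%, the Basic plan 14/25 = 56.0% → the Basic plan
Referral: the annual plan 1/5 = 20.0%, the Basic plan 20/52 = 38.5% → the Basic plan
Affiliate: the annual plan 11/27 = 40.7%, the Basic plan 11/21 = 52.4% → the Basic plan
Paid: the annual plan 36/58 = 62.1%, the Basic plan 5/6 = 83.3% → the Basic plan
Overall: the annual plan 57/110 = 51.8%, the Basic plan 50/104 = 48.1% → the annual plan
The Basic plan wins each signup group but the annual plan wins overall — the comparison reverses. The Basic plan's customers skew toward referral, which has a lower base rate.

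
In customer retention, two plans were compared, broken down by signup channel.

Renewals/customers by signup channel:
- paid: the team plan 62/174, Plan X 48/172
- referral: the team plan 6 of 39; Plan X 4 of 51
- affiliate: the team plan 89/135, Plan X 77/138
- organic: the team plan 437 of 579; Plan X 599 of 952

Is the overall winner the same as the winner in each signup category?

Yes

Paid: the team plan 62/174 = 35.6%, Plan X 48/172 = 27.9% → the team plan
Referral: the team plan 6/39 = 15.4%, Plan X 4/51 = 7.8% → the team plan
Affiliate: the team plan 89/135 = 65.9%, Plan X 77/138 = 55.8% → the team plan
Organic: the team plan 437/579 = 75.5%, Plan X 599/952 = 62.9% → the team plan
Overall: the team plan 594/927 = 64.1%, Plan X 728/1313 = 55.4% → the team plan
The team plan wins overall and in every signup group — no reversal.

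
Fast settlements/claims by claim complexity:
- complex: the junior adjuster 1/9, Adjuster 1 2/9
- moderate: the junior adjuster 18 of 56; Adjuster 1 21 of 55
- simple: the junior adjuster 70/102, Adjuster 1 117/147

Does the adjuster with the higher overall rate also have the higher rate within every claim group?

Complex: the junior adjuster 1/9 = 11.1%, Adjuster 1 2/9 = 22.2% → Adjuster 1
Moderate: the junior adjuster 18/56 = 32.1%, Adjuster 1 21/55 = 38.2% → Adjuster 1
Simple: the junior adjuster 70/102 = 68.6%, Adjuster 1 117/147 = 79.6% → Adjuster 1
Overall: the junior adjuster 89/167 = 53.3%, Adjuster 1 140/211 = 66.4% → Adjuster 1
Adjuster 1 wins overall and in every claim group — no reversal.

Yes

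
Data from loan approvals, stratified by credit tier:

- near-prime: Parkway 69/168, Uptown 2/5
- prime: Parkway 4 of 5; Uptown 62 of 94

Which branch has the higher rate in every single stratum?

Parkway

Near-prime: Parkway 69/168 = 41.1%, Uptown 2/5 = 40.0% → Parkway
Prime: Parkway 4/5 = 80.0%, Uptown 62/94 = 66.0% → Parkway
Parkway has the higher rate in both groups.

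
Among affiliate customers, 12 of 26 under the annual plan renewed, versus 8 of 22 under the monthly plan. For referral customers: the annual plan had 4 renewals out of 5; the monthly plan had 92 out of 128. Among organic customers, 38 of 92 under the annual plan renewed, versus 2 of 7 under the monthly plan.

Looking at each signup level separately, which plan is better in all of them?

the annual plan

Affiliate: the annual plan 12/26 = 46.2%, the monthly plan 8/22 = 36.4% → the annual plan
Referral: the annual plan 4/5 = 80.0%, the monthly plan 92/128 = 71.9% → the annual plan
Organic: the annual plan 38/92 = 41.3%, the monthly plan 2/7 = 28.6% → the annual plan
The annual plan has the higher rate in all 3 groups.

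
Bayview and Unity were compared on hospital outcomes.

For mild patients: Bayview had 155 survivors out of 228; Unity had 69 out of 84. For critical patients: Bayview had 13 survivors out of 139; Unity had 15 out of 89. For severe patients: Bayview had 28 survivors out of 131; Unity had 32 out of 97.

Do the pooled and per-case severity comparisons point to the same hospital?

Yes

Mild: Bayview 155/228 = 68.0%, Unity 69/84 = 82.1% → Unity
Critical: Bayview 13/139 = 9.4%, Unity 15/89 = 16.9% → Unity
Severe: Bayview 28/131 = 21.4%, Unity 32/97 = 33.0% → Unity
Overall: Bayview 196/498 = 39.4%, Unity 116/270 = 43.0% → Unity
Unity wins overall and in every case group — no reversal.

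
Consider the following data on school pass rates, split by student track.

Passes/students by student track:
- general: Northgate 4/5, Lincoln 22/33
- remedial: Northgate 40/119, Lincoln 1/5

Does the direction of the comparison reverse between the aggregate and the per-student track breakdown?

Yes

General: Northgate 4/5 = 80.0%, Lincoln 22/33 = 66.7% → Northgate
Remedial: Northgate 40/119 = 33.6%, Lincoln 1/5 = 20.0% → Northgate
Overall: Northgate 44/124 = 35.5%, Lincoln 23/38 = 60.5% → Lincoln
Northgate wins each student group but Lincoln wins overall — the comparison reverses. Northgate's students skew toward remedial, which has a lower base rate.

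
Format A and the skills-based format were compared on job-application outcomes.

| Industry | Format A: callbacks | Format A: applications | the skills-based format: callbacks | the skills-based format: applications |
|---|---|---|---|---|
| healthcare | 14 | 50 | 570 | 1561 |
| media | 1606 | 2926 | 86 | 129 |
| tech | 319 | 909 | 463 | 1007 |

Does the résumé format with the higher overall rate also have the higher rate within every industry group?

Healthcare: Format A 14/50 = 28.0%, the skills-based format 570/1561 = 36.5% → the skills-based format
Media: Format A 1606/2926 = 54.9%, the skills-based format 86/129 = 66.7% → the skills-based format
Tech: Format A 319/909 = 35.1%, the skills-based format 463/1007 = 46.0% → the skills-based format
Overall: Format A 1939/3885 = 49.9%, the skills-based format 1119/2697 = 41.5% → Format A
The skills-based format wins each industry group but Format A wins overall — the comparison reverses. The skills-based format's applications skew toward healthcare, which has a lower base rate.

No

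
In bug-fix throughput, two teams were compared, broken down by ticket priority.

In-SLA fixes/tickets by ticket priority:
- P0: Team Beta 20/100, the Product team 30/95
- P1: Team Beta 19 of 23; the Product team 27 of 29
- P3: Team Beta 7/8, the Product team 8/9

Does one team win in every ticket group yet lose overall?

P0: Team Beta 20/100 = 20.0%, the Product team 30/95 = 31.6% → the Product team
P1: Team Beta 19/23 = 82.6%, the Product team 27/29 = 93.1% → the Product team
P3: Team Beta 7/8 = 87.5%, the Product team 8/9 = 88.9% → the Product team
Overall: Team Beta 46/131 = 35.1%, the Product team 65/133 = 48.9% → the Product team
The Product team wins overall and in every ticket group — no reversal.

No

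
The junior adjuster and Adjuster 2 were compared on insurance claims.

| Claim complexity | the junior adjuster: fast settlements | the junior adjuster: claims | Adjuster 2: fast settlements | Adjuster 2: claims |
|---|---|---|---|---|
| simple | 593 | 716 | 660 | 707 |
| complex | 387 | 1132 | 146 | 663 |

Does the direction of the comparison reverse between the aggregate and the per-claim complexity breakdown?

Simple: the junior adjuster 593/716 = 82.8%, Adjuster 2 660/707 = 93.4% → Adjuster 2
Complex: the junior adjuster 387/1132 = 34.2%, Adjuster 2 146/663 = 22.0% → the junior adjuster
Overall: the junior adjuster 980/1848 = 53.0%, Adjuster 2 806/1370 = 58.8% → Adjuster 2
Neither sweeps: the junior adjuster wins 1 of 2 groups, Adjuster 2 wins 1. Adjuster 2 wins overall but not every group — no Simpson reversal.

No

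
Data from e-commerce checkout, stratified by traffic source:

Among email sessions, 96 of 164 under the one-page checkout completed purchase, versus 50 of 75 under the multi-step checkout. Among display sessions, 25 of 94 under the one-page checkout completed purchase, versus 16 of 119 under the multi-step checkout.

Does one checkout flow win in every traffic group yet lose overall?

Email: the one-page checkout 96/164 = 58.5%, the multi-step checkout 50/75 = 66.7% → the multi-step checkout
Display: the one-page checkout 25/94 = 26.6%, the multi-step checkout 16/119 = 13.4% → the one-page checkout
Overall: the one-page checkout 121/258 = 46.9%, the multi-step checkout 66/194 = 34.0% → the one-page checkout
Neither sweeps: the one-page checkout wins 1 of 2 groups, the multi-step checkout wins 1. The one-page checkout wins overall but not every group — no Simpson reversal.

No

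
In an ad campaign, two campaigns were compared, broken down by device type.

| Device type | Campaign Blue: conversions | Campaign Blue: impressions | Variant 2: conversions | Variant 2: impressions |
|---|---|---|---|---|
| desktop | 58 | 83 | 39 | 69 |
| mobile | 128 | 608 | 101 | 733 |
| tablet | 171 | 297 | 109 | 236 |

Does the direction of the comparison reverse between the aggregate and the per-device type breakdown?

Desktop: Campaign Blue 58/83 = 69.9%, Variant 2 39/69 = 56.5% → Campaign Blue
Mobile: Campaign Blue 128/608 = 21.1%, Variant 2 101/733 = 13.8% → Campaign Blue
Tablet: Campaign Blue 171/297 = 57.6%, Variant 2 109/236 = 46.2% → Campaign Blue
Overall: Campaign Blue 357/988 = 36.1%, Variant 2 249/1038 = 24.0% → Campaign Blue
Campaign Blue wins overall and in every device group — no reversal.

No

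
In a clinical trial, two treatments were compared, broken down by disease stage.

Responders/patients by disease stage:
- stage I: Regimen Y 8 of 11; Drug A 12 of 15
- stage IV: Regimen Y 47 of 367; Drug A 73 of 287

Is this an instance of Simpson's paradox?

Stage I: Regimen Y 8/11 = 72.7%, Drug A 12/15 = 80.0% → Drug A
Stage IV: Regimen Y 47/367 = 12.8%, Drug A 73/287 = 25.4% → Drug A
Overall: Regimen Y 55/378 = 14.6%, Drug A 85/302 = 28.1% → Drug A
Drug A wins overall and in every disease group — no reversal.

No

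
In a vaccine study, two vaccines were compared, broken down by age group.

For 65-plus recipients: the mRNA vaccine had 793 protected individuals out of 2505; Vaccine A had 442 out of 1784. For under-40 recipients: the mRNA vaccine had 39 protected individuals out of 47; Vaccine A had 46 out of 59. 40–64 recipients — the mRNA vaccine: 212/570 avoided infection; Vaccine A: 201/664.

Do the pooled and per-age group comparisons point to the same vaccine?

65-plus: the mRNA vaccine 793/2505 = 31.7%, Vaccine A 442/1784 = 24.8% → the mRNA vaccine
Under-40: the mRNA vaccine 39/47 = 83.0%, Vaccine A 46/59 = 78.0% → the mRNA vaccine
40–64: the mRNA vaccine 212/570 = 37.2%, Vaccine A 201/664 = 30.3% → the mRNA vaccine
Overall: the mRNA vaccine 1044/3122 = 33.4%, Vaccine A 689/2507 = 27.5% → the mRNA vaccine
The mRNA vaccine wins overall and in every age group — no reversal.

Yes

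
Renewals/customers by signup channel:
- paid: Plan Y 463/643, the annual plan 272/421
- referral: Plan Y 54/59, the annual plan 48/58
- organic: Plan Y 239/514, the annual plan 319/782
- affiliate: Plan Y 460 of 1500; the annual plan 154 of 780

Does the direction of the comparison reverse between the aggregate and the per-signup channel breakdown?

Paid: Plan Y 463/643 = 72.0%, the annual plan 272/421 = 64.6% → Plan Y
Referral: Plan Y 54/59 = 91.5%, the annual plan 48/58 = 82.8% → Plan Y
Organic: Plan Y 239/514 = 46.5%, the annual plan 319/782 = 40.8% → Plan Y
Affiliate: Plan Y 460/1500 = 30.7%, the annual plan 154/780 = 19.7% → Plan Y
Overall: Plan Y 1216/2716 = 44.8%, the annual plan 793/2041 = 38.9% → Plan Y
Plan Y wins overall and in every signup group — no reversal.

No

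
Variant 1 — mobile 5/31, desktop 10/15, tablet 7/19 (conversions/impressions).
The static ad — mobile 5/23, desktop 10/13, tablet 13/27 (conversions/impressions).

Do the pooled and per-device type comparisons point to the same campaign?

Mobile: Variant 1 5/31 = 16.1%, the static ad 5/23 = 21.7% → the static ad
Desktop: Variant 1 10/15 = 66.7%, the static ad 10/13 = 76.9% → the static ad
Tablet: Variant 1 7/19 = 36.8%, the static ad 13/27 = 48.1% → the static ad
Overall: Variant 1 22/65 = 33.8%, the static ad 28/63 = 44.4% → the static ad
The static ad wins overall and in every device group — no reversal.

Yes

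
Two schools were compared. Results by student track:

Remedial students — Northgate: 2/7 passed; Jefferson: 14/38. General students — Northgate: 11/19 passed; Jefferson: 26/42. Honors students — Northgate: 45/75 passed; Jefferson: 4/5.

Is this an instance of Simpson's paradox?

Yes

Remedial: Northgate 2/7 = 28.6%, Jefferson 14/38 = 36.8% → Jefferson
General: Northgate 11/19 = 57.9%, Jefferson 26/42 = 61.9% → Jefferson
Honors: Northgate 45/75 = 60.0%, Jefferson 4/5 = 80.0% → Jefferson
Overall: Northgate 58/101 = 57.4%, Jefferson 44/85 = 51.8% → Northgate
Jefferson wins each student group but Northgate wins overall — the comparison reverses. Jefferson's students skew toward remedial, which has a lower base rate.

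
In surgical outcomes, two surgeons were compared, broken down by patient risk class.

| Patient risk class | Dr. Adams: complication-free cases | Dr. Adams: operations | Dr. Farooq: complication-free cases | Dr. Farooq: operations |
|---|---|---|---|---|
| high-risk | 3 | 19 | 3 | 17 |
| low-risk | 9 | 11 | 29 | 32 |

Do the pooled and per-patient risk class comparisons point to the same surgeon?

Yes

High-risk: Dr. Adams 3/19 = 15.8%, Dr. Farooq 3/17 = 17.6% → Dr. Farooq
Low-risk: Dr. Adams 9/11 = 81.8%, Dr. Farooq 29/32 = 90.6% → Dr. Farooq
Overall: Dr. Adams 12/30 = 40.0%, Dr. Farooq 32/49 = 65.3% → Dr. Farooq
Dr. Farooq wins overall and in every patient risk group — no reversal.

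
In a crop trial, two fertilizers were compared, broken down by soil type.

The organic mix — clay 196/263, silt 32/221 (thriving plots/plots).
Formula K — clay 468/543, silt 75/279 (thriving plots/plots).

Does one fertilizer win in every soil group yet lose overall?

Clay: the organic mix 196/263 = 74.5%, Formula K 468/543 = 86.2% → Formula K
Silt: the organic mix 32/221 = 14.5%, Formula K 75/279 = 26.9% → Formula K
Overall: the organic mix 228/484 = 47.1%, Formula K 543/822 = 66.1% → Formula K
Formula K wins overall and in every soil group — no reversal.

No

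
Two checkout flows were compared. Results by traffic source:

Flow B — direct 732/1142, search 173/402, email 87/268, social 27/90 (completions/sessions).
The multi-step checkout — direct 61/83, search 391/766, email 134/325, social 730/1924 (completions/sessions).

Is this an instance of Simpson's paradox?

Direct: Flow B 732/1142 = 64.1%, the multi-step checkout 61/83 = 73.5% → the multi-step checkout
Search: Flow B 173/402 = 43.0%, the multi-step checkout 391/766 = 51.0% → the multi-step checkout
Email: Flow B 87/268 = 32.5%, the multi-step checkout 134/325 = 41.2% → the multi-step checkout
Social: Flow B 27/90 = 30.0%, the multi-step checkout 730/1924 = 37.9% → the multi-step checkout
Overall: Flow B 1019/1902 = 53.6%, the multi-step checkout 1316/3098 = 42.5% → Flow B
The multi-step checkout wins each traffic group but Flow B wins overall — the comparison reverses. The multi-step checkout's sessions skew toward social, which has a lower base rate.

Yes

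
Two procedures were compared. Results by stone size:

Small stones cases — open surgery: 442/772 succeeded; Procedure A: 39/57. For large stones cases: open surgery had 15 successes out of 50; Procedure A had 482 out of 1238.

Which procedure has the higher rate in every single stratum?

Procedure A

Small stones: open surgery 442/772 = 57.3%, Procedure A 39/57 = 68.4% → Procedure A
Large stones: open surgery 15/50 = 30.0%, Procedure A 482/1238 = 38.9% → Procedure A
Procedure A has the higher rate in both groups.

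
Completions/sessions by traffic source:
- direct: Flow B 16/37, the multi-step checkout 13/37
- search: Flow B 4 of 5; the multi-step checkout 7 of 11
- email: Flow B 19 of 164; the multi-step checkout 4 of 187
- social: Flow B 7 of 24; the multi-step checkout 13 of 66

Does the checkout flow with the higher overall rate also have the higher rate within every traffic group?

Direct: Flow B 16/37 = 43.2%, the multi-step checkout 13/37 = 35.1% → Flow B
Search: Flow B 4/5 = 80.0%, the multi-step checkout 7/11 = 63.6% → Flow B
Email: Flow B 19/164 = 11.6%, the multi-step checkout 4/187 = 2.1% → Flow B
Social: Flow B 7/24 = 29.2%, the multi-step checkout 13/66 = 19.7% → Flow B
Overall: Flow B 46/230 = 20.0%, the multi-step checkout 37/301 = 12.3% → Flow B
Flow B wins overall and in every traffic group — no reversal.

Yes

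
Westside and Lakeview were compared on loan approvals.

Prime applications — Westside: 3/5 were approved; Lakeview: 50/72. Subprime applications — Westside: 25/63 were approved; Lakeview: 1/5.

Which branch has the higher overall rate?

Prime: Westside 3/5 = 60.0%, Lakeview 50/72 = 69.4% → Lakeview
Subprime: Westside 25/63 = 39.7%, Lakeview 1/5 = 20.0% → Westside
Overall: Westside 28/68 = 41.2%, Lakeview 51/77 = 66.2% → Lakeview
(Neither sweeps every credit group, but Lakeview has the higher pooled rate.)

Lakeview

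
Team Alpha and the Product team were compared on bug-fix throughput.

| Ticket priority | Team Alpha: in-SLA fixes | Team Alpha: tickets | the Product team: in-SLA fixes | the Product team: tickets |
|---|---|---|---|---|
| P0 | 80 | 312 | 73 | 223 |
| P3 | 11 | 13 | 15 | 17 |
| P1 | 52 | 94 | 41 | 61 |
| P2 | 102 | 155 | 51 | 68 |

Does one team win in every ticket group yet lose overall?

No

P0: Team Alpha 80/312 = 25.6%, the Product team 73/223 = 32.7% → the Product team
P3: Team Alpha 11/13 = 84.6%, the Product team 15/17 = 88.2% → the Product team
P1: Team Alpha 52/94 = 55.3%, the Product team 41/61 = 67.2% → the Product team
P2: Team Alpha 102/155 = 65.8%, the Product team 51/68 = 75.0% → the Product team
Overall: Team Alpha 245/574 = 42.7%, the Product team 180/369 = 48.8% → the Product team
The Product team wins overall and in every ticket group — no reversal.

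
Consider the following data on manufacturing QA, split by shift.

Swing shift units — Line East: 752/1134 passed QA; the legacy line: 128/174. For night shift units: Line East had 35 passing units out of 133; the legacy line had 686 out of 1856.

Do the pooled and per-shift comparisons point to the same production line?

Swing shift: Line East 752/1134 = 66.3%, the legacy line 128/174 = 73.6% → the legacy line
Night shift: Line East 35/133 = 26.3%, the legacy line 686/1856 = 37.0% → the legacy line
Overall: Line East 787/1267 = 62.1%, the legacy line 814/2030 = 40.1% → Line East
The legacy line wins each shift group but Line East wins overall — the comparison reverses. The legacy line's units skew toward night shift, which has a lower base rate.

No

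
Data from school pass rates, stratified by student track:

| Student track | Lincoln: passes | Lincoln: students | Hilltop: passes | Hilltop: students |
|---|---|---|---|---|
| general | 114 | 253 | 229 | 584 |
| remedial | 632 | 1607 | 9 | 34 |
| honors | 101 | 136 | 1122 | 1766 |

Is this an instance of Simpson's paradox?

General: Lincoln 114/253 = 45.1%, Hilltop 229/584 = 39.2% → Lincoln
Remedial: Lincoln 632/1607 = 39.3%, Hilltop 9/34 = 26.5% → Lincoln
Honors: Lincoln 101/136 = 74.3%, Hilltop 1122/1766 = 63.5% → Lincoln
Overall: Lincoln 847/1996 = 42.4%, Hilltop 1360/2384 = 57.0% → Hilltop
Lincoln wins each student group but Hilltop wins overall — the comparison reverses. Lincoln's students skew toward remedial, which has a lower base rate.

Yes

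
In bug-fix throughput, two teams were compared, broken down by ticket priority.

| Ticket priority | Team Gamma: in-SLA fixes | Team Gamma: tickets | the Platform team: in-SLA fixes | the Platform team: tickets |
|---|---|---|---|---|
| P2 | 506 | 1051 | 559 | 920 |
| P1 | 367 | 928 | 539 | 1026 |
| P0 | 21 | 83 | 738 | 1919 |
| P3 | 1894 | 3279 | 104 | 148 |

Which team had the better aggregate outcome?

P2: Team Gamma 506/1051 = 48.1%, the Platform team 559/920 = 60.8% → the Platform team
P1: Team Gamma 367/928 = 39.5%, the Platform team 539/1026 = 52.5% → the Platform team
P0: Team Gamma 21/83 = 25.3%, the Platform team 738/1919 = 38.5% → the Platform team
P3: Team Gamma 1894/3279 = 57.8%, the Platform team 104/148 = 70.3% → the Platform team
Overall: Team Gamma 2788/5341 = 52.2%, the Platform team 1940/4013 = 48.3% → Team Gamma
(The Platform team wins every ticket group but Team Gamma wins overall — the Platform team's tickets skew toward the low-rate P0 group.)

Team Gamma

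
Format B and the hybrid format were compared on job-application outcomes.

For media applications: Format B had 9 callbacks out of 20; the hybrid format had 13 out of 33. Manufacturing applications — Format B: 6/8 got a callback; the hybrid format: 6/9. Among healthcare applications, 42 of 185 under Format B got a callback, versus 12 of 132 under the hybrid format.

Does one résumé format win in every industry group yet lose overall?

No

Media: Format B 9/20 = 45.0%, the hybrid format 13/33 = 39.4% → Format B
Manufacturing: Format B 6/8 = 75.0%, the hybrid format 6/9 = 66.7% → Format B
Healthcare: Format B 42/185 = 22.7%, the hybrid format 12/132 = 9.1% → Format B
Overall: Format B 57/213 = 26.8%, the hybrid format 31/174 = 17.8% → Format B
Format B wins overall and in every industry group — no reversal.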